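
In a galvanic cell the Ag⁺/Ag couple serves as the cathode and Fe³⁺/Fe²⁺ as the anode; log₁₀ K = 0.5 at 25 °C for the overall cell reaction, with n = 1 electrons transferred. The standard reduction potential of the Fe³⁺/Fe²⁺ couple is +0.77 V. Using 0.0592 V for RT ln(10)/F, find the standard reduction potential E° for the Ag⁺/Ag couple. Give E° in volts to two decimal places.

E°cell = (0.0592/n)·log K = (0.0592/1)(0.5) = +0.030 V.
Since Ag⁺/Ag is the cathode and Fe³⁺/Fe²⁺ the anode, E°cell = E°(Ag⁺/Ag) − E°(Fe³⁺/Fe²⁺).
So E°(Ag⁺/Ag) = E°cell + E°(Fe³⁺/Fe²⁺) = +0.030 + (+0.77) = +0.80 V.

+0.80 V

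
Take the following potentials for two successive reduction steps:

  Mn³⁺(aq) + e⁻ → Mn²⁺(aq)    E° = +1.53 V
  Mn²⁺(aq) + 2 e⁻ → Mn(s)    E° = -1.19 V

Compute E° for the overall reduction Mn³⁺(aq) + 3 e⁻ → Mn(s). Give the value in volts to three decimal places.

-0.283 V

Standard free energies of sequential steps add: ΔG°₃ = ΔG°₁ + ΔG°₂, so n₃E°₃ = n₁E°₁ + n₂E°₂.
E°₃ = (1×+1.53 + 2×-1.19) / 3 = (-0.850) / 3 = -0.283 V.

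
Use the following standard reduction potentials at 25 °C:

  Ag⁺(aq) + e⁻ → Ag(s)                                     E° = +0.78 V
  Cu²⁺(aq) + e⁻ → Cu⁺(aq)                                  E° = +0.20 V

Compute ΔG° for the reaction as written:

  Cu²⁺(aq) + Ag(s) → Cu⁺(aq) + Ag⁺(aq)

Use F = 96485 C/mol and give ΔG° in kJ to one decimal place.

+56.0 kJ

As written, Cu²⁺/Cu⁺ is reduced (cathode) and Ag⁺/Ag is oxidised (anode), so E°cell = (+0.20) − (+0.78) = -0.58 V.
Balancing electrons gives n = 1.
ΔG° = −nFE° = −(1)(96485)(-0.58) = 55,961 J = +56.0 kJ.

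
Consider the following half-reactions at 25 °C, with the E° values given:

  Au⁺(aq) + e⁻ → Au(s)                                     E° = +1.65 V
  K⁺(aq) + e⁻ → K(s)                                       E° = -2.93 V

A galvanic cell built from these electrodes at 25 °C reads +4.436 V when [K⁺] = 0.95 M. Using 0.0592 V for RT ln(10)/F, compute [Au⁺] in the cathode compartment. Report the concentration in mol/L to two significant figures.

Au⁺/Au is the cathode, K⁺/K the anode: E°cell = +4.58 V, n = 1.
Overall reaction: Au⁺(aq) + K(s) → Au(s) + K⁺(aq); Q = [K⁺]^1/[Au⁺]^1.
From E = E° − (0.0592/n) log Q: log Q = (E° − E)·n/0.0592 = (+4.58 − (+4.436))·1/0.0592 = 2.4324.
So 1·log[Au⁺] = 1·log(0.95) − log Q = -0.0223 − (2.4324) = -2.4547; [Au⁺] = 10^(-2.4547) ≈ 0.0035 M.

0.0035 M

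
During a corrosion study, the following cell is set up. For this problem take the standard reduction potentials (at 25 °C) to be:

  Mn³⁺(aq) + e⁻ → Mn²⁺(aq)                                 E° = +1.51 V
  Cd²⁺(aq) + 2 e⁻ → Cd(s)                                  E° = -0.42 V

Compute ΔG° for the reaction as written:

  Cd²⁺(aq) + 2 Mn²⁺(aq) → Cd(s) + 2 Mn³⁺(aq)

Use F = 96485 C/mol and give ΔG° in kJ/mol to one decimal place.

As written, Cd²⁺/Cd is reduced (cathode) and Mn³⁺/Mn²⁺ is oxidised (anode), so E°cell = (-0.42) − (+1.51) = -1.93 V.
Balancing electrons gives n = 2.
ΔG° = −nFE° = −(2)(96485)(-1.93) = 372,432 J = +372.4 kJ/mol.

+372.4 kJ/mol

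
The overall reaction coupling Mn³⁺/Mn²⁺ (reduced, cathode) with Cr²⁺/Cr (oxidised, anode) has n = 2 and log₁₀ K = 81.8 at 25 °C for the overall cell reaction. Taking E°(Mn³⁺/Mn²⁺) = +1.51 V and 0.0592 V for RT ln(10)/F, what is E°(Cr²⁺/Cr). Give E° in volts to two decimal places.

E°cell = (0.0592/n)·log K = (0.0592/2)(81.8) = +2.421 V.
Since Mn³⁺/Mn²⁺ is the cathode and Cr²⁺/Cr the anode, E°cell = E°(Mn³⁺/Mn²⁺) − E°(Cr²⁺/Cr).
So E°(Cr²⁺/Cr) = E°(Mn³⁺/Mn²⁺) − E°cell = (+1.51) − (+2.421) = -0.91 V.

-0.91 V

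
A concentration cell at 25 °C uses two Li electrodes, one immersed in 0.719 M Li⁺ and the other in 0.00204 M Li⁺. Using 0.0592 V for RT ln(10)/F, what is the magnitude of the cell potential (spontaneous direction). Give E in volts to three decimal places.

+0.151 V

For a concentration cell E°cell = 0. The 0.719 M side is the cathode (reduction is favoured where [Li⁺] is higher).
With n = 1, E = −(0.0592/1) log([Li⁺]ₐₙ/[Li⁺]꜀ₐₜ) = −(0.0592/1) log(0.00204/0.719) = −(0.0592/1)(-2.547) = +0.151 V.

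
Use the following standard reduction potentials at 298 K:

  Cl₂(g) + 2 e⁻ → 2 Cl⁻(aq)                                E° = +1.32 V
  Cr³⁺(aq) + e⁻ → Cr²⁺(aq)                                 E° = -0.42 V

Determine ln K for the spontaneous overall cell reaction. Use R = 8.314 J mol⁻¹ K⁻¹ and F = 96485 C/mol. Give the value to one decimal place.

Cathode: Cl₂/Cl⁻; anode: Cr³⁺/Cr²⁺. E°cell = (+1.32) − (-0.42) = +1.74 V, with n = 2.
ΔG° = −nFE° = −RT ln K, so ln K = nFE°/(RT) = (2)(96485)(+1.74) / ((8.314)(298)) = 135.523.

135.5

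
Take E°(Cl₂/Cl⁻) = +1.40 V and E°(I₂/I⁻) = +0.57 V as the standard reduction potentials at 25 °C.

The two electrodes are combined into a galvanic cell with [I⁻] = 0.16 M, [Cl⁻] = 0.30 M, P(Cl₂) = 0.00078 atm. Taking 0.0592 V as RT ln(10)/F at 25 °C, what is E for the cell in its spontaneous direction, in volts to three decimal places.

Cl₂/Cl⁻ is the cathode (higher E°), I₂/I⁻ the anode: E°cell = +1.40 − (+0.57) = +0.83 V, n = 2.
Overall: Cl₂(g) + 2 I⁻(aq) → 2 Cl⁻(aq) + I₂(s)
Q = [Cl⁻]^2 / (P(Cl₂)·[I⁻]^2); log Q = 3.654.
E = E° − (0.0592/n) log Q = +0.83 − (0.0592/2)(3.654) = +0.722 V.

+0.722 V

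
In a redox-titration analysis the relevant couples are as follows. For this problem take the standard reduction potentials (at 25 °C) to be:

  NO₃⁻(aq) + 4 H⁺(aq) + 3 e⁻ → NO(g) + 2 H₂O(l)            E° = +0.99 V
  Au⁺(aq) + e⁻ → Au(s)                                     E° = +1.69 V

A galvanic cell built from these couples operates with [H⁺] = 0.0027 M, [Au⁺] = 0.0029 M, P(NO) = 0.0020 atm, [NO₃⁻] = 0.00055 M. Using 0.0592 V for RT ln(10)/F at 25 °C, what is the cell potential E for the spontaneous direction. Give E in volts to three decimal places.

+0.764 V

Au⁺/Au is the cathode (higher E°), NO₃⁻/NO the anode: E°cell = +1.69 − (+0.99) = +0.70 V, n = 3.
Overall: 3 Au⁺(aq) + NO(g) + 2 H₂O(l) → 3 Au(s) + NO₃⁻(aq) + 4 H⁺(aq)
Q = [NO₃⁻]·[H⁺]^4 / ([Au⁺]^3·P(NO)); log Q = -3.222.
E = E° − (0.0592/n) log Q = +0.70 − (0.0592/3)(-3.222) = +0.764 V.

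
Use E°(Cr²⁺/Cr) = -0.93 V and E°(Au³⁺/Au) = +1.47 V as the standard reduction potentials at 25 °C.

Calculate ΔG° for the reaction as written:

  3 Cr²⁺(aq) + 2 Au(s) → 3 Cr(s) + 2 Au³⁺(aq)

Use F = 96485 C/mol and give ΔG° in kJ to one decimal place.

+1389.4 kJ

As written, Cr²⁺/Cr is reduced (cathode) and Au³⁺/Au is oxidised (anode), so E°cell = (-0.93) − (+1.47) = -2.40 V.
Balancing electrons gives n = 6.
ΔG° = −nFE° = −(6)(96485)(-2.40) = 1,389,384 J = +1389.4 kJ.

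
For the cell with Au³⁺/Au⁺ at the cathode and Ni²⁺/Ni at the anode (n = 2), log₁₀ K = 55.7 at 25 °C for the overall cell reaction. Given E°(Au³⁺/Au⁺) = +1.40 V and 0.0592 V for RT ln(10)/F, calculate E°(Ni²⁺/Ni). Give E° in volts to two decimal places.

-0.25 V

E°cell = (0.0592/n)·log K = (0.0592/2)(55.7) = +1.649 V.
Since Au³⁺/Au⁺ is the cathode and Ni²⁺/Ni the anode, E°cell = E°(Au³⁺/Au⁺) − E°(Ni²⁺/Ni).
So E°(Ni²⁺/Ni) = E°(Au³⁺/Au⁺) − E°cell = (+1.40) − (+1.649) = -0.25 V.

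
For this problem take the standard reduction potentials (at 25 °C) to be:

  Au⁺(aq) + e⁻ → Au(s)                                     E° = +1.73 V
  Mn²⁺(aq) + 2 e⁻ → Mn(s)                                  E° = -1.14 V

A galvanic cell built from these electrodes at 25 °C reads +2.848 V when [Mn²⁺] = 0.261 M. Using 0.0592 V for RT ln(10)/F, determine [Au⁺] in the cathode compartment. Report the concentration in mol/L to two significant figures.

Au⁺/Au is the cathode, Mn²⁺/Mn the anode: E°cell = +2.87 V, n = 2.
Overall reaction: 2 Au⁺(aq) + Mn(s) → 2 Au(s) + Mn²⁺(aq); Q = [Mn²⁺]^1/[Au⁺]^2.
From E = E° − (0.0592/n) log Q: log Q = (E° − E)·n/0.0592 = (+2.87 − (+2.848))·2/0.0592 = 0.7432.
So 2·log[Au⁺] = 1·log(0.261) − log Q = -0.5834 − (0.7432) = -1.3266; log[Au⁺] = -1.3266 / 2 = -0.6633; [Au⁺] = 10^(-0.6633) ≈ 0.22 M.

0.22 M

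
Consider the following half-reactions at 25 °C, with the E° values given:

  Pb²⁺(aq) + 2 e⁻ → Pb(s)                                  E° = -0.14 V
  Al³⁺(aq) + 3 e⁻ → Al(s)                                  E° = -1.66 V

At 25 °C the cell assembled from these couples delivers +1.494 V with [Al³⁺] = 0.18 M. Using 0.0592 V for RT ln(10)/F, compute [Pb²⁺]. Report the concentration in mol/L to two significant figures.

0.042 M

Pb²⁺/Pb is the cathode, Al³⁺/Al the anode: E°cell = +1.52 V, n = 6.
Overall reaction: 3 Pb²⁺(aq) + 2 Al(s) → 3 Pb(s) + 2 Al³⁺(aq); Q = [Al³⁺]^2/[Pb²⁺]^3.
From E = E° − (0.0592/n) log Q: log Q = (E° − E)·n/0.0592 = (+1.52 − (+1.494))·6/0.0592 = 2.6351.
So 3·log[Pb²⁺] = 2·log(0.18) − log Q = -1.4895 − (2.6351) = -4.1246; log[Pb²⁺] = -4.1246 / 3 = -1.3749; [Pb²⁺] = 10^(-1.3749) ≈ 0.042 M.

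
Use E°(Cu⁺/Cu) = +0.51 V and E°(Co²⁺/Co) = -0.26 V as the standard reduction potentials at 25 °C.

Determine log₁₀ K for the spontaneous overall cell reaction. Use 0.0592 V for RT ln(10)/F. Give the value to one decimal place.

Cathode: Cu⁺/Cu; anode: Co²⁺/Co. E°cell = +0.77 V, n = 2.
log K = nE°cell / 0.0592 = (2)(+0.77) / 0.0592 = 26.0.

26.0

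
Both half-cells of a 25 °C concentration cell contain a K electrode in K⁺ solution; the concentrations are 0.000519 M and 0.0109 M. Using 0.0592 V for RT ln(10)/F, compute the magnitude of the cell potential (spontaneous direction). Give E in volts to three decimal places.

+0.078 V

For a concentration cell E°cell = 0. The 0.0109 M side is the cathode (reduction is favoured where [K⁺] is higher).
With n = 1, E = −(0.0592/1) log([K⁺]ₐₙ/[K⁺]꜀ₐₜ) = −(0.0592/1) log(0.000519/0.0109) = −(0.0592/1)(-1.322) = +0.078 V.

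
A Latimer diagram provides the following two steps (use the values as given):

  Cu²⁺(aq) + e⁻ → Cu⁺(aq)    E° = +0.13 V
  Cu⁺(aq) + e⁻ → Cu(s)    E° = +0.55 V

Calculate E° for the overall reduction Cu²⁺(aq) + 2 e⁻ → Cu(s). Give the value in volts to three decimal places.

Adding the free-energy changes (−nFE°) of the two steps gives −n₃FE°₃ = −n₁FE°₁ − n₂FE°₂.
E°₃ = (1×+0.13 + 1×+0.55) / 2 = (+0.680) / 2 = +0.340 V.

+0.340 V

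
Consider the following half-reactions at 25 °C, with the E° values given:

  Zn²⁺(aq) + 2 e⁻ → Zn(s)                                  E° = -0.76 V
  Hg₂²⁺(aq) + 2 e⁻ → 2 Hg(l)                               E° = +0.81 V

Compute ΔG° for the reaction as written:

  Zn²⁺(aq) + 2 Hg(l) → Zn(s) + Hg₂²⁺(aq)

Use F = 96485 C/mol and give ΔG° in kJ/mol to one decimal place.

As written, Zn²⁺/Zn is reduced (cathode) and Hg₂²⁺/Hg is oxidised (anode), so E°cell = (-0.76) − (+0.81) = -1.57 V.
Balancing electrons gives n = 2.
ΔG° = −nFE° = −(2)(96485)(-1.57) = 302,963 J = +303.0 kJ/mol.

+303.0 kJ/mol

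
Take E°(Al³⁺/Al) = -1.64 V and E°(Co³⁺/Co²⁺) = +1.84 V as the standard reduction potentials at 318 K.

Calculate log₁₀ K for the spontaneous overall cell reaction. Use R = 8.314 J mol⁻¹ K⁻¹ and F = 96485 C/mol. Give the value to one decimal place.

165.5

Cathode: Co³⁺/Co²⁺; anode: Al³⁺/Al. E°cell = (+1.84) − (-1.64) = +3.48 V, with n = 3.
ΔG° = −nFE° = −RT ln K, so ln K = nFE°/(RT) = (3)(96485)(+3.48) / ((8.314)(318)) = 380.998.
log₁₀ K = 380.998 / ln 10 = 165.5.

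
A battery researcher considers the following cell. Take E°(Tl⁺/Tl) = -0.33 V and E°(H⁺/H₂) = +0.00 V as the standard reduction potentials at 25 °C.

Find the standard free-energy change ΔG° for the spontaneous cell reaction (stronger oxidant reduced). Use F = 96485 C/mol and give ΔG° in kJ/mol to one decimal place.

-63.7 kJ/mol

H⁺/H₂ (E° = +0.00 V) is the cathode; Tl⁺/Tl (E° = -0.33 V) is the anode, so E°cell = +0.33 V.
Balancing electrons gives n = 2 (lcm of 2 and 1).
ΔG° = −nFE° = −(2)(96485)(+0.33) = -63,680 J = -63.7 kJ/mol.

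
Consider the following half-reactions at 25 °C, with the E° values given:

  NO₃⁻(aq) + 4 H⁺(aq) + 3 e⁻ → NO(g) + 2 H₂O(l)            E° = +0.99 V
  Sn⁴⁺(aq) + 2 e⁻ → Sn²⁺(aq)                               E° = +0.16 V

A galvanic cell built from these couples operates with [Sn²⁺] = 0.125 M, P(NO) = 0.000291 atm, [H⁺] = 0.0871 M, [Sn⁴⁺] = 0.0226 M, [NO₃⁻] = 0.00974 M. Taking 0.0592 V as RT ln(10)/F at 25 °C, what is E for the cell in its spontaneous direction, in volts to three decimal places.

+0.798 V

NO₃⁻/NO is the cathode (higher E°), Sn⁴⁺/Sn²⁺ the anode: E°cell = +0.99 − (+0.16) = +0.83 V, n = 6.
Overall: 2 NO₃⁻(aq) + 8 H⁺(aq) + 3 Sn²⁺(aq) → 2 NO(g) + 4 H₂O(l) + 3 Sn⁴⁺(aq)
Q = P(NO)^2·[Sn⁴⁺]^3 / ([NO₃⁻]^2·[H⁺]^8·[Sn²⁺]^3); log Q = 3.202.
E = E° − (0.0592/n) log Q = +0.83 − (0.0592/6)(3.202) = +0.798 V.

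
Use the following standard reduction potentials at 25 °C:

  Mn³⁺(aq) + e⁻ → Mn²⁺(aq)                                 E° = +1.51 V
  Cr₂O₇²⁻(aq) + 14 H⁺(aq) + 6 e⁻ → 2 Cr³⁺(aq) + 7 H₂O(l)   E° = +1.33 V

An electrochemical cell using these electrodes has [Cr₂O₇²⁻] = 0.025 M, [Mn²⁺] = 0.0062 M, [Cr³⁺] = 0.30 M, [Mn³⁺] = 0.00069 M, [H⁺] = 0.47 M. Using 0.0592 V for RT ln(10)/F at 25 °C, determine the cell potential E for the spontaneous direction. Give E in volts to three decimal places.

Mn³⁺/Mn²⁺ is the cathode (higher E°), Cr₂O₇²⁻/Cr³⁺ the anode: E°cell = +1.51 − (+1.33) = +0.18 V, n = 6.
Overall: 6 Mn³⁺(aq) + 2 Cr³⁺(aq) + 7 H₂O(l) → 6 Mn²⁺(aq) + Cr₂O₇²⁻(aq) + 14 H⁺(aq)
Q = [Mn²⁺]^6·[Cr₂O₇²⁻]·[H⁺]^14 / ([Mn³⁺]^6·[Cr³⁺]^2); log Q = 0.574.
E = E° − (0.0592/n) log Q = +0.18 − (0.0592/6)(0.574) = +0.174 V.

+0.174 V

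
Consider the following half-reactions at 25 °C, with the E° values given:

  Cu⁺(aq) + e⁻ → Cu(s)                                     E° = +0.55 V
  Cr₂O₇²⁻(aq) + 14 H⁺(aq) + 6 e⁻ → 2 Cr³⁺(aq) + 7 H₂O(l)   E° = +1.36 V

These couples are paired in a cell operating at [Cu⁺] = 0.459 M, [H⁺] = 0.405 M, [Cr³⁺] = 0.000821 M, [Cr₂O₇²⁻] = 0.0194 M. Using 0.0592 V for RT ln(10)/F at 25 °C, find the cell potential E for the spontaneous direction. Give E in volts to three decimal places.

Cr₂O₇²⁻/Cr³⁺ is the cathode (higher E°), Cu⁺/Cu the anode: E°cell = +1.36 − (+0.55) = +0.81 V, n = 6.
Overall: Cr₂O₇²⁻(aq) + 14 H⁺(aq) + 6 Cu(s) → 2 Cr³⁺(aq) + 7 H₂O(l) + 6 Cu⁺(aq)
Q = [Cr³⁺]^2·[Cu⁺]^6 / ([Cr₂O₇²⁻]·[H⁺]^14); log Q = -0.993.
E = E° − (0.0592/n) log Q = +0.81 − (0.0592/6)(-0.993) = +0.820 V.

+0.820 V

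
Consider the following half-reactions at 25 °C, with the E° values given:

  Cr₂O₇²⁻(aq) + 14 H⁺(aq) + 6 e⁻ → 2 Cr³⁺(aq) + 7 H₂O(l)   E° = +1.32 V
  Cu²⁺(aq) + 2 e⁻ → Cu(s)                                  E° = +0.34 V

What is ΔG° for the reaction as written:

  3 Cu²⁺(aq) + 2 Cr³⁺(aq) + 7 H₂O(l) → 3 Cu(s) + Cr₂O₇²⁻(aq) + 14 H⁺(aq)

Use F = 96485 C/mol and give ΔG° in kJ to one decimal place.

As written, Cu²⁺/Cu is reduced (cathode) and Cr₂O₇²⁻/Cr³⁺ is oxidised (anode), so E°cell = (+0.34) − (+1.32) = -0.98 V.
Balancing electrons gives n = 6.
ΔG° = −nFE° = −(6)(96485)(-0.98) = 567,332 J = +567.3 kJ.

+567.3 kJ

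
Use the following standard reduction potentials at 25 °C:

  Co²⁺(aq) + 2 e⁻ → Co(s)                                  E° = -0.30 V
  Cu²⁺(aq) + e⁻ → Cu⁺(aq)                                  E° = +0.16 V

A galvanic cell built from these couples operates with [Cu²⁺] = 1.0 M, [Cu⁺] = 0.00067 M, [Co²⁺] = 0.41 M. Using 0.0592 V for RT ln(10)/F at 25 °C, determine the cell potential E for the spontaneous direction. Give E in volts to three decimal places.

+0.659 V

Cu²⁺/Cu⁺ is the cathode (higher E°), Co²⁺/Co the anode: E°cell = +0.16 − (-0.30) = +0.46 V, n = 2.
Overall: 2 Cu²⁺(aq) + Co(s) → 2 Cu⁺(aq) + Co²⁺(aq)
Q = [Cu⁺]^2·[Co²⁺] / ([Cu²⁺]^2); log Q = -6.735.
E = E° − (0.0592/n) log Q = +0.46 − (0.0592/2)(-6.735) = +0.659 V.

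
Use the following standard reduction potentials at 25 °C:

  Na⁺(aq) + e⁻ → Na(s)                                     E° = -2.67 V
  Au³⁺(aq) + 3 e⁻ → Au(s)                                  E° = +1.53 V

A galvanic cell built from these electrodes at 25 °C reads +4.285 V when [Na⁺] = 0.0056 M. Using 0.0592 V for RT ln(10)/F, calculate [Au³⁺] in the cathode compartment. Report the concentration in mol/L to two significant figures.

0.0036 M

Au³⁺/Au is the cathode, Na⁺/Na the anode: E°cell = +4.20 V, n = 3.
Overall reaction: Au³⁺(aq) + 3 Na(s) → Au(s) + 3 Na⁺(aq); Q = [Na⁺]^3/[Au³⁺]^1.
From E = E° − (0.0592/n) log Q: log Q = (E° − E)·n/0.0592 = (+4.20 − (+4.285))·3/0.0592 = -4.3074.
So 1·log[Au³⁺] = 3·log(0.0056) − log Q = -6.7554 − (-4.3074) = -2.4480; [Au³⁺] = 10^(-2.4480) ≈ 0.0036 M.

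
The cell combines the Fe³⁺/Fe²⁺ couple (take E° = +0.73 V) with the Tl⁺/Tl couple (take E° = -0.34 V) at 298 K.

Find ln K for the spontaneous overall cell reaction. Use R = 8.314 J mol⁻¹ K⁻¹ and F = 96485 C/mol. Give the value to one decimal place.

41.7

Cathode: Fe³⁺/Fe²⁺; anode: Tl⁺/Tl. E°cell = (+0.73) − (-0.34) = +1.07 V, with n = 1.
ΔG° = −nFE° = −RT ln K, so ln K = nFE°/(RT) = (1)(96485)(+1.07) / ((8.314)(298)) = 41.669.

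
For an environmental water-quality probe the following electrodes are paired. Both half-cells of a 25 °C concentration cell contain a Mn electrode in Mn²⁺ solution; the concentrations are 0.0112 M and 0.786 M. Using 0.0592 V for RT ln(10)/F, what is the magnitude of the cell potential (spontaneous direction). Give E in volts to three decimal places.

For a concentration cell E°cell = 0. The 0.786 M side is the cathode (reduction is favoured where [Mn²⁺] is higher).
With n = 2, E = −(0.0592/2) log([Mn²⁺]ₐₙ/[Mn²⁺]꜀ₐₜ) = −(0.0592/2) log(0.0112/0.786) = −(0.0592/2)(-1.846) = +0.055 V.

+0.055 V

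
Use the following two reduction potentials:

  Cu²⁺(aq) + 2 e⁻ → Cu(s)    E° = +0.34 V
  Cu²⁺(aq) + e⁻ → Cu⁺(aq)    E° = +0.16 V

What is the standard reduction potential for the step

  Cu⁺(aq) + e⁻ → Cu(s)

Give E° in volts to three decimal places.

+0.520 V

Sequential free energies add, so n₃E°₃ = n₁E°₁ + n₂E°₂.
With n₃ = 2, and the known step contributing 1×(+0.16) V, the unknown satisfies 1·E° = 2×(+0.34) − 1×(+0.16) = +0.520.
E° = +0.520 / 1 = +0.520 V.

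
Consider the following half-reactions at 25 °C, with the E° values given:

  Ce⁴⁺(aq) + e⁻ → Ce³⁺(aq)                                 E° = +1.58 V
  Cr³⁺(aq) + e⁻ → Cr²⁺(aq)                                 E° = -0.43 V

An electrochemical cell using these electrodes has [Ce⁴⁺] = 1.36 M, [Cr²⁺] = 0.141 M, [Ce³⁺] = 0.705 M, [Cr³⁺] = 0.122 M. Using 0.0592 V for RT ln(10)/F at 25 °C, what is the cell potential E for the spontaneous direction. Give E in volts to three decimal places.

+2.031 V

Ce⁴⁺/Ce³⁺ is the cathode (higher E°), Cr³⁺/Cr²⁺ the anode: E°cell = +1.58 − (-0.43) = +2.01 V, n = 1.
Overall: Ce⁴⁺(aq) + Cr²⁺(aq) → Ce³⁺(aq) + Cr³⁺(aq)
Q = [Ce³⁺]·[Cr³⁺] / ([Ce⁴⁺]·[Cr²⁺]); log Q = -0.348.
E = E° − (0.0592/n) log Q = +2.01 − (0.0592/1)(-0.348) = +2.031 V.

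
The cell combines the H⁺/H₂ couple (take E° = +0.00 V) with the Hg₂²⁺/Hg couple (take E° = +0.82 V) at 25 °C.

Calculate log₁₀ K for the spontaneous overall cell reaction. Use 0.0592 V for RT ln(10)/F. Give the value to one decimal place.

27.7

Cathode: Hg₂²⁺/Hg; anode: H⁺/H₂. E°cell = +0.82 V, n = 2.
log K = nE°cell / 0.0592 = (2)(+0.82) / 0.0592 = 27.7.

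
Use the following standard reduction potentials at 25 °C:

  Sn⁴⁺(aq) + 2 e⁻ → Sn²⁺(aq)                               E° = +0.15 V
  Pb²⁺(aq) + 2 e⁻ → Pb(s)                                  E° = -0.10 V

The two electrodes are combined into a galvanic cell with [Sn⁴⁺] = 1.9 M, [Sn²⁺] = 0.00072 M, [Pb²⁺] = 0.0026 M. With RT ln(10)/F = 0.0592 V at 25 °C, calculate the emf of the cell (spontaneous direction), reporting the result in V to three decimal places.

Sn⁴⁺/Sn²⁺ is the cathode (higher E°), Pb²⁺/Pb the anode: E°cell = +0.15 − (-0.10) = +0.25 V, n = 2.
Overall: Sn⁴⁺(aq) + Pb(s) → Sn²⁺(aq) + Pb²⁺(aq)
Q = [Sn²⁺]·[Pb²⁺] / ([Sn⁴⁺]); log Q = -6.006.
E = E° − (0.0592/n) log Q = +0.25 − (0.0592/2)(-6.006) = +0.428 V.

+0.428 V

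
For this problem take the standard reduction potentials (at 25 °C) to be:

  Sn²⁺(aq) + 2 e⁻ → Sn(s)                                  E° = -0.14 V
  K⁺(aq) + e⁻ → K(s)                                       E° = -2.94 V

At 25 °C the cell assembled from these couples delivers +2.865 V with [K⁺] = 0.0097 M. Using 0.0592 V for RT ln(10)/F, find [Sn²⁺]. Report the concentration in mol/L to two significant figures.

0.015 M

Sn²⁺/Sn is the cathode, K⁺/K the anode: E°cell = +2.80 V, n = 2.
Overall reaction: Sn²⁺(aq) + 2 K(s) → Sn(s) + 2 K⁺(aq); Q = [K⁺]^2/[Sn²⁺]^1.
From E = E° − (0.0592/n) log Q: log Q = (E° − E)·n/0.0592 = (+2.80 − (+2.865))·2/0.0592 = -2.1959.
So 1·log[Sn²⁺] = 2·log(0.0097) − log Q = -4.0265 − (-2.1959) = -1.8306; [Sn²⁺] = 10^(-1.8306) ≈ 0.015 M.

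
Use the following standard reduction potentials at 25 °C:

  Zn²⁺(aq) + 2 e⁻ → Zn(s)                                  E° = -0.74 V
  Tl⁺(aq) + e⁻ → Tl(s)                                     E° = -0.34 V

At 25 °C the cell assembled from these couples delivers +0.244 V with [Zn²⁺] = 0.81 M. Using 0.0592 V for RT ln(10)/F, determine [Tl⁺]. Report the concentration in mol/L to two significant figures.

Tl⁺/Tl is the cathode, Zn²⁺/Zn the anode: E°cell = +0.40 V, n = 2.
Overall reaction: 2 Tl⁺(aq) + Zn(s) → 2 Tl(s) + Zn²⁺(aq); Q = [Zn²⁺]^1/[Tl⁺]^2.
From E = E° − (0.0592/n) log Q: log Q = (E° − E)·n/0.0592 = (+0.40 − (+0.244))·2/0.0592 = 5.2703.
So 2·log[Tl⁺] = 1·log(0.81) − log Q = -0.0915 − (5.2703) = -5.3618; log[Tl⁺] = -5.3618 / 2 = -2.6809; [Tl⁺] = 10^(-2.6809) ≈ 0.0021 M.

0.0021 M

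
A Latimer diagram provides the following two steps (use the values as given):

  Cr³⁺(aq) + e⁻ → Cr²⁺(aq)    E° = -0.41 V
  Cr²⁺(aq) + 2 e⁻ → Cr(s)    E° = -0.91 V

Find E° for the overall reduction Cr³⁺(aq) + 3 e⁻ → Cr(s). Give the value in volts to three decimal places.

-0.743 V

Adding the free-energy changes (−nFE°) of the two steps gives −n₃FE°₃ = −n₁FE°₁ − n₂FE°₂.
E°₃ = (1×-0.41 + 2×-0.91) / 3 = (-2.230) / 3 = -0.743 V.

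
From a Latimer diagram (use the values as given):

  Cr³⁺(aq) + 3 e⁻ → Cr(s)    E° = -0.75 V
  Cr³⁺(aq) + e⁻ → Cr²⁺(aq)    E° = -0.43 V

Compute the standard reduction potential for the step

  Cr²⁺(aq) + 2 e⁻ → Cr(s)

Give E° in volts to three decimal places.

Sequential free energies add, so n₃E°₃ = n₁E°₁ + n₂E°₂.
With n₃ = 3, and the known step contributing 1×(-0.43) V, the unknown satisfies 2·E° = 3×(-0.75) − 1×(-0.43) = -1.820.
E° = -1.820 / 2 = -0.910 V.

-0.910 V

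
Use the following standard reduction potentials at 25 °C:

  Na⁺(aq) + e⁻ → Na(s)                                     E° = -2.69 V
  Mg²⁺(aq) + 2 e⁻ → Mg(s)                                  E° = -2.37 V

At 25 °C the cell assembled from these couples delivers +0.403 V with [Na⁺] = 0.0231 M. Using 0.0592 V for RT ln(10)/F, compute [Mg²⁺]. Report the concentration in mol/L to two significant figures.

0.34 M

Mg²⁺/Mg is the cathode, Na⁺/Na the anode: E°cell = +0.32 V, n = 2.
Overall reaction: Mg²⁺(aq) + 2 Na(s) → Mg(s) + 2 Na⁺(aq); Q = [Na⁺]^2/[Mg²⁺]^1.
From E = E° − (0.0592/n) log Q: log Q = (E° − E)·n/0.0592 = (+0.32 − (+0.403))·2/0.0592 = -2.8041.
So 1·log[Mg²⁺] = 2·log(0.0231) − log Q = -3.2728 − (-2.8041) = -0.4687; [Mg²⁺] = 10^(-0.4687) ≈ 0.34 M.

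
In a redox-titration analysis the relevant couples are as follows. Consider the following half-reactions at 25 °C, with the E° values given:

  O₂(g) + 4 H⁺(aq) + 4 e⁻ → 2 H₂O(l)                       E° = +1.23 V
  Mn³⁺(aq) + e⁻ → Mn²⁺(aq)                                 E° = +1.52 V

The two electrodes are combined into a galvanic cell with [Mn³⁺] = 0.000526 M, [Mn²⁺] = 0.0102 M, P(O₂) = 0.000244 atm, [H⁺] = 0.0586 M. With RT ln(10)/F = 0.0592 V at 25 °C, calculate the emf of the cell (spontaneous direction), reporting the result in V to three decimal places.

+0.340 V

Mn³⁺/Mn²⁺ is the cathode (higher E°), O₂/H₂O the anode: E°cell = +1.52 − (+1.23) = +0.29 V, n = 4.
Overall: 4 Mn³⁺(aq) + 2 H₂O(l) → 4 Mn²⁺(aq) + O₂(g) + 4 H⁺(aq)
Q = [Mn²⁺]^4·P(O₂)·[H⁺]^4 / ([Mn³⁺]^4); log Q = -3.391.
E = E° − (0.0592/n) log Q = +0.29 − (0.0592/4)(-3.391) = +0.340 V.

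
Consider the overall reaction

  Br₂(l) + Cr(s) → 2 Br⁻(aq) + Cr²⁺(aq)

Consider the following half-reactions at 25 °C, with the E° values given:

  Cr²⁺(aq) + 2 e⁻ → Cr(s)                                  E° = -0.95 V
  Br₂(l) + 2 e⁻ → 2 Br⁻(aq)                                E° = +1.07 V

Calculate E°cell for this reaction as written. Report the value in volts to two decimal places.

The Br₂/Br⁻ couple has the higher reduction potential, so it is the cathode; Cr²⁺/Cr is oxidised at the anode.
E°cell = E°(cathode) − E°(anode) = (+1.07) − (-0.95) = +2.02 V.

+2.02 V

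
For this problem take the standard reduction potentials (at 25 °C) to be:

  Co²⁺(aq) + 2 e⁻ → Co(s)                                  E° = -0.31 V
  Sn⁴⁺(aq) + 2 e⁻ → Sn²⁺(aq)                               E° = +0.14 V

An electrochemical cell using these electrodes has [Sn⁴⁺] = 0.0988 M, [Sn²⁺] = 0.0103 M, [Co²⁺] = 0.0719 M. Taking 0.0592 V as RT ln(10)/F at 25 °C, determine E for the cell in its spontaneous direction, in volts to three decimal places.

+0.513 V

Sn⁴⁺/Sn²⁺ is the cathode (higher E°), Co²⁺/Co the anode: E°cell = +0.14 − (-0.31) = +0.45 V, n = 2.
Overall: Sn⁴⁺(aq) + Co(s) → Sn²⁺(aq) + Co²⁺(aq)
Q = [Sn²⁺]·[Co²⁺] / ([Sn⁴⁺]); log Q = -2.125.
E = E° − (0.0592/n) log Q = +0.45 − (0.0592/2)(-2.125) = +0.513 V.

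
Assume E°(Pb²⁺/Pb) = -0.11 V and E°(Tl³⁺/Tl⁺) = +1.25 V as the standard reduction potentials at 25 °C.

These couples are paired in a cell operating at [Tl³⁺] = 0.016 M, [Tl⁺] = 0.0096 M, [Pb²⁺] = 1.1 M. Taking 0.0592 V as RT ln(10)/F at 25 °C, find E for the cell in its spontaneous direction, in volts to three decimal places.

Tl³⁺/Tl⁺ is the cathode (higher E°), Pb²⁺/Pb the anode: E°cell = +1.25 − (-0.11) = +1.36 V, n = 2.
Overall: Tl³⁺(aq) + Pb(s) → Tl⁺(aq) + Pb²⁺(aq)
Q = [Tl⁺]·[Pb²⁺] / ([Tl³⁺]); log Q = -0.180.
E = E° − (0.0592/n) log Q = +1.36 − (0.0592/2)(-0.180) = +1.365 V.

+1.365 V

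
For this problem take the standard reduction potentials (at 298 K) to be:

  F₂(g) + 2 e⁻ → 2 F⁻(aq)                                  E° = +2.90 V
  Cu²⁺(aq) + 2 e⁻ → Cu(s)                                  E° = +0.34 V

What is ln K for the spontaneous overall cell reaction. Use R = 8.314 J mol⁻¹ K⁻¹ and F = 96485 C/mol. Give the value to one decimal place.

Cathode: F₂/F⁻; anode: Cu²⁺/Cu. E°cell = (+2.90) − (+0.34) = +2.56 V, with n = 2.
ΔG° = −nFE° = −RT ln K, so ln K = nFE°/(RT) = (2)(96485)(+2.56) / ((8.314)(298)) = 199.390.

199.4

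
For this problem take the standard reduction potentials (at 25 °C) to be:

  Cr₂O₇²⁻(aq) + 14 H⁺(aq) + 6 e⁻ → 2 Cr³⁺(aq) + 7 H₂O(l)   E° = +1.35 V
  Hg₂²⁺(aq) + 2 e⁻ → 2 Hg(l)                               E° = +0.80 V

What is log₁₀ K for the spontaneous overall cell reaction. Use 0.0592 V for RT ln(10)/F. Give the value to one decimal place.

55.7

Cathode: Cr₂O₇²⁻/Cr³⁺; anode: Hg₂²⁺/Hg. E°cell = +0.55 V, n = 6.
log K = nE°cell / 0.0592 = (6)(+0.55) / 0.0592 = 55.7.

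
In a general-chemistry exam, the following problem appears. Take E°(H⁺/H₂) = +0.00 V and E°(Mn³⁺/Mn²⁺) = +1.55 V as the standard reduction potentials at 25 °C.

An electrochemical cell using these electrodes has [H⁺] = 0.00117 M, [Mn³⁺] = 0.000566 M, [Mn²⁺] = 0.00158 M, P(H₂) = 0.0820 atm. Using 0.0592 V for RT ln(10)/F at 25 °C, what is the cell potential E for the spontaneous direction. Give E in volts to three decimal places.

Mn³⁺/Mn²⁺ is the cathode (higher E°), H⁺/H₂ the anode: E°cell = +1.55 − (+0.00) = +1.55 V, n = 2.
Overall: 2 Mn³⁺(aq) + H₂(g) → 2 Mn²⁺(aq) + 2 H⁺(aq)
Q = [Mn²⁺]^2·[H⁺]^2 / ([Mn³⁺]^2·P(H₂)); log Q = -3.886.
E = E° − (0.0592/n) log Q = +1.55 − (0.0592/2)(-3.886) = +1.665 V.

+1.665 V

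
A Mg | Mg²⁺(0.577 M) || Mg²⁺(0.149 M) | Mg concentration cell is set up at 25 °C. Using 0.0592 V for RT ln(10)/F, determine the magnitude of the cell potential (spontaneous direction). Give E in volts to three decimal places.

+0.017 V

For a concentration cell E°cell = 0. The 0.577 M side is the cathode (reduction is favoured where [Mg²⁺] is higher).
With n = 2, E = −(0.0592/2) log([Mg²⁺]ₐₙ/[Mg²⁺]꜀ₐₜ) = −(0.0592/2) log(0.149/0.577) = −(0.0592/2)(-0.588) = +0.017 V.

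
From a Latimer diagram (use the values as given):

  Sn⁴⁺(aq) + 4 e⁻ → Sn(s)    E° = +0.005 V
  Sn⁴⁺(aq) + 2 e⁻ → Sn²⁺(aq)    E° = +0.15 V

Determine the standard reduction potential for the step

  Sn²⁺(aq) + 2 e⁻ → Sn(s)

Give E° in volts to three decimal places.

-0.140 V

Sequential free energies add, so n₃E°₃ = n₁E°₁ + n₂E°₂.
With n₃ = 4, and the known step contributing 2×(+0.15) V, the unknown satisfies 2·E° = 4×(+0.005) − 2×(+0.15) = -0.280.
E° = -0.280 / 2 = -0.140 V.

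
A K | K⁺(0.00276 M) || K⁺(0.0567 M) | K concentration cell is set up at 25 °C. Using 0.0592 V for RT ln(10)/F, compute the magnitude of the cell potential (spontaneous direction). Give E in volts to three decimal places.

+0.078 V

For a concentration cell E°cell = 0. The 0.0567 M side is the cathode (reduction is favoured where [K⁺] is higher).
With n = 1, E = −(0.0592/1) log([K⁺]ₐₙ/[K⁺]꜀ₐₜ) = −(0.0592/1) log(0.00276/0.0567) = −(0.0592/1)(-1.313) = +0.078 V.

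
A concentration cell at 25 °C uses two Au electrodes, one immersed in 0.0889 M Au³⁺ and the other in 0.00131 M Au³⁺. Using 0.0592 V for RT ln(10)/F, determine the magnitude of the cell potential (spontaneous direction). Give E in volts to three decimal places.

+0.036 V

For a concentration cell E°cell = 0. The 0.0889 M side is the cathode (reduction is favoured where [Au³⁺] is higher).
With n = 3, E = −(0.0592/3) log([Au³⁺]ₐₙ/[Au³⁺]꜀ₐₜ) = −(0.0592/3) log(0.00131/0.0889) = −(0.0592/3)(-1.832) = +0.036 V.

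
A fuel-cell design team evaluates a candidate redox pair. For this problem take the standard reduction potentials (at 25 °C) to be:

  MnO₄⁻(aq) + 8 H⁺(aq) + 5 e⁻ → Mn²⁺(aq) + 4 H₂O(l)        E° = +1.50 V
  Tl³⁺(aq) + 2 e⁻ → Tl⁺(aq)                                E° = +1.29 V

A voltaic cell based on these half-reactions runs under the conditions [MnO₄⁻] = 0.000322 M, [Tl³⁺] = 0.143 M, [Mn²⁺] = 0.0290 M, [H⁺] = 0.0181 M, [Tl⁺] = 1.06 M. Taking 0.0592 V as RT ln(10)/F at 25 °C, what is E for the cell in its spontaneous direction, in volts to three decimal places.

MnO₄⁻/Mn²⁺ is the cathode (higher E°), Tl³⁺/Tl⁺ the anode: E°cell = +1.50 − (+1.29) = +0.21 V, n = 10.
Overall: 2 MnO₄⁻(aq) + 16 H⁺(aq) + 5 Tl⁺(aq) → 2 Mn²⁺(aq) + 8 H₂O(l) + 5 Tl³⁺(aq)
Q = [Mn²⁺]^2·[Tl³⁺]^5 / ([MnO₄⁻]^2·[H⁺]^16·[Tl⁺]^5); log Q = 27.436.
E = E° − (0.0592/n) log Q = +0.21 − (0.0592/10)(27.436) = +0.048 V.

+0.048 V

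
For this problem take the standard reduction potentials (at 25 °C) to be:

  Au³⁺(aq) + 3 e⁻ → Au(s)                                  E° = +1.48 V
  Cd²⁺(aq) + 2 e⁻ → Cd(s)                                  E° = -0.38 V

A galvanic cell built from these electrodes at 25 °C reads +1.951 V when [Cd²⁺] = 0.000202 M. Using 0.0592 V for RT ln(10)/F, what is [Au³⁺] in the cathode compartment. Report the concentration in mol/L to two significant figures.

Au³⁺/Au is the cathode, Cd²⁺/Cd the anode: E°cell = +1.86 V, n = 6.
Overall reaction: 2 Au³⁺(aq) + 3 Cd(s) → 2 Au(s) + 3 Cd²⁺(aq); Q = [Cd²⁺]^3/[Au³⁺]^2.
From E = E° − (0.0592/n) log Q: log Q = (E° − E)·n/0.0592 = (+1.86 − (+1.951))·6/0.0592 = -9.2230.
So 2·log[Au³⁺] = 3·log(0.000202) − log Q = -11.0839 − (-9.2230) = -1.8609; log[Au³⁺] = -1.8609 / 2 = -0.9304; [Au³⁺] = 10^(-0.9304) ≈ 0.12 M.

0.12 M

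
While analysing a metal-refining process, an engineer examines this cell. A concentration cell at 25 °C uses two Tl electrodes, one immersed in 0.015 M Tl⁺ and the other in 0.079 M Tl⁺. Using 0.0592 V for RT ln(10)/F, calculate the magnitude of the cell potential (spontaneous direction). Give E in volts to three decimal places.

For a concentration cell E°cell = 0. The 0.079 M side is the cathode (reduction is favoured where [Tl⁺] is higher).
With n = 1, E = −(0.0592/1) log([Tl⁺]ₐₙ/[Tl⁺]꜀ₐₜ) = −(0.0592/1) log(0.015/0.079) = −(0.0592/1)(-0.722) = +0.043 V.

+0.043 V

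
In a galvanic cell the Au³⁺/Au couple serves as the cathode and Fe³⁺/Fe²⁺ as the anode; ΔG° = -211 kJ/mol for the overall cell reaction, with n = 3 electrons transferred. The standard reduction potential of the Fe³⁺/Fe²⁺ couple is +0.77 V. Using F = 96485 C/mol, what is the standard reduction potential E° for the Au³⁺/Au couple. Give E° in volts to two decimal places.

+1.50 V

E°cell = −ΔG°/(nF) = −(-211×10³)/((3)(96485)) = +0.729 V.
Since Au³⁺/Au is the cathode and Fe³⁺/Fe²⁺ the anode, E°cell = E°(Au³⁺/Au) − E°(Fe³⁺/Fe²⁺).
So E°(Au³⁺/Au) = E°cell + E°(Fe³⁺/Fe²⁺) = +0.729 + (+0.77) = +1.50 V.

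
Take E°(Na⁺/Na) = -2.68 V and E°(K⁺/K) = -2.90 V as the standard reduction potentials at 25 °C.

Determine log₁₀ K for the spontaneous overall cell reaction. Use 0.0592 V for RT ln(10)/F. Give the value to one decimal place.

3.7

Cathode: Na⁺/Na; anode: K⁺/K. E°cell = +0.22 V, n = 1.
log K = nE°cell / 0.0592 = (1)(+0.22) / 0.0592 = 3.7.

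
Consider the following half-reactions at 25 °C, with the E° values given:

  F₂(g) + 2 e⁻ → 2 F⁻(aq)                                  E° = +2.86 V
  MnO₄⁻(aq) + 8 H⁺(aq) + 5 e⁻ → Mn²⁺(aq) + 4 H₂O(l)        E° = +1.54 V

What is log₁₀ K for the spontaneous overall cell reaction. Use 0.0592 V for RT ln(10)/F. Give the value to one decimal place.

223.0

Cathode: F₂/F⁻; anode: MnO₄⁻/Mn²⁺. E°cell = +1.32 V, n = 10.
log K = nE°cell / 0.0592 = (10)(+1.32) / 0.0592 = 223.0.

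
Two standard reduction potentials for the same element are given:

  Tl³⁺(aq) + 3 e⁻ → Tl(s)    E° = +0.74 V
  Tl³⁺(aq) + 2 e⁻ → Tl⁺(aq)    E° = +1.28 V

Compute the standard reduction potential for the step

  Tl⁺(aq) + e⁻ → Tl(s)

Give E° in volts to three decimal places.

-0.340 V

Sequential free energies add, so n₃E°₃ = n₁E°₁ + n₂E°₂.
With n₃ = 3, and the known step contributing 2×(+1.28) V, the unknown satisfies 1·E° = 3×(+0.74) − 2×(+1.28) = -0.340.
E° = -0.340 / 1 = -0.340 V.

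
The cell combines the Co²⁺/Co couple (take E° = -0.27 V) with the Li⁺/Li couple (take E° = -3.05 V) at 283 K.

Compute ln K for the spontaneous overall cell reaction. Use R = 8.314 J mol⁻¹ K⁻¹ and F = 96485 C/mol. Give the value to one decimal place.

228.0

Cathode: Co²⁺/Co; anode: Li⁺/Li. E°cell = (-0.27) − (-3.05) = +2.78 V, with n = 2.
ΔG° = −nFE° = −RT ln K, so ln K = nFE°/(RT) = (2)(96485)(+2.78) / ((8.314)(283)) = 228.002.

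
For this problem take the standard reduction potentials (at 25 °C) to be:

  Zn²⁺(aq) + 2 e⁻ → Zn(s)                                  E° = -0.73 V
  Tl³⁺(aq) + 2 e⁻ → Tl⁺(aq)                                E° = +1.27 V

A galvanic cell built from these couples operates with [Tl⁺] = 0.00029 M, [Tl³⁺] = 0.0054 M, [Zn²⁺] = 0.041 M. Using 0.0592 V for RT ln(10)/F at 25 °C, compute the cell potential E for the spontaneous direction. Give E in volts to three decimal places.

+2.079 V

Tl³⁺/Tl⁺ is the cathode (higher E°), Zn²⁺/Zn the anode: E°cell = +1.27 − (-0.73) = +2.00 V, n = 2.
Overall: Tl³⁺(aq) + Zn(s) → Tl⁺(aq) + Zn²⁺(aq)
Q = [Tl⁺]·[Zn²⁺] / ([Tl³⁺]); log Q = -2.657.
E = E° − (0.0592/n) log Q = +2.00 − (0.0592/2)(-2.657) = +2.079 V.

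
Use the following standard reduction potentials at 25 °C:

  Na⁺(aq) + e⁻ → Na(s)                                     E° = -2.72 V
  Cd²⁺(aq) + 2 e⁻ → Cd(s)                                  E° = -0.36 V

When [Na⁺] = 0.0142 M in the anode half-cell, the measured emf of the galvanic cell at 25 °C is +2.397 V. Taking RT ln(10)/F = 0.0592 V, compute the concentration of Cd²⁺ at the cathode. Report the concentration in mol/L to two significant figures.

0.0036 M

Cd²⁺/Cd is the cathode, Na⁺/Na the anode: E°cell = +2.36 V, n = 2.
Overall reaction: Cd²⁺(aq) + 2 Na(s) → Cd(s) + 2 Na⁺(aq); Q = [Na⁺]^2/[Cd²⁺]^1.
From E = E° − (0.0592/n) log Q: log Q = (E° − E)·n/0.0592 = (+2.36 − (+2.397))·2/0.0592 = -1.2500.
So 1·log[Cd²⁺] = 2·log(0.0142) − log Q = -3.6954 − (-1.2500) = -2.4454; [Cd²⁺] = 10^(-2.4454) ≈ 0.0036 M.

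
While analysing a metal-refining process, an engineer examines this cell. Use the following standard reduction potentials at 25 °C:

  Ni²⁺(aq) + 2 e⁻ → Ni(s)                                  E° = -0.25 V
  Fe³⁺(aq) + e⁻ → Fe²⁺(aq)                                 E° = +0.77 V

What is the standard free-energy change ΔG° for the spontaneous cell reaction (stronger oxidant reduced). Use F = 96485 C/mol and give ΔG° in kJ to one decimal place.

Fe³⁺/Fe²⁺ (E° = +0.77 V) is the cathode; Ni²⁺/Ni (E° = -0.25 V) is the anode, so E°cell = +1.02 V.
Balancing electrons gives n = 2 (lcm of 1 and 2).
ΔG° = −nFE° = −(2)(96485)(+1.02) = -196,829 J = -196.8 kJ.

-196.8 kJ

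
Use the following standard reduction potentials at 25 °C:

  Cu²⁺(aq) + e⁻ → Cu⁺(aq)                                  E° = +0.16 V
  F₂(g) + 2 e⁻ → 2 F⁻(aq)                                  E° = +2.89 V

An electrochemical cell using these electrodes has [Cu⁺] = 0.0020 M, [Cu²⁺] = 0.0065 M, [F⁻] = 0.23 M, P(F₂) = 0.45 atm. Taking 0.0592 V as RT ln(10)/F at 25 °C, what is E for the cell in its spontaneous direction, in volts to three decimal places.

F₂/F⁻ is the cathode (higher E°), Cu²⁺/Cu⁺ the anode: E°cell = +2.89 − (+0.16) = +2.73 V, n = 2.
Overall: F₂(g) + 2 Cu⁺(aq) → 2 F⁻(aq) + 2 Cu²⁺(aq)
Q = [F⁻]^2·[Cu²⁺]^2 / (P(F₂)·[Cu⁺]^2); log Q = 0.094.
E = E° − (0.0592/n) log Q = +2.73 − (0.0592/2)(0.094) = +2.727 V.

+2.727 V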